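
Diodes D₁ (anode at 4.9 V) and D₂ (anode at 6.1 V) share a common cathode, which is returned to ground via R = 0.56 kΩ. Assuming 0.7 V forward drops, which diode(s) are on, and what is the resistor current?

Only D₂ conducts; I_R ≈ 9.6 mA

Assume both conduct. Then node N would need to be at both 4.9−0.7 = 4.2 V and 6.1−0.7 = 5.4 V, which is impossible.
Assume only D₂ conducts: V_N = 6.1 − 0.7 = 5.4 V, so I_R = 5.4/0.56 = 9.64 mA.
Check D₁: its anode-to-cathode voltage is 4.9 − 5.4 = -0.5 V < 0.7 V, so it is off. The assumption is consistent.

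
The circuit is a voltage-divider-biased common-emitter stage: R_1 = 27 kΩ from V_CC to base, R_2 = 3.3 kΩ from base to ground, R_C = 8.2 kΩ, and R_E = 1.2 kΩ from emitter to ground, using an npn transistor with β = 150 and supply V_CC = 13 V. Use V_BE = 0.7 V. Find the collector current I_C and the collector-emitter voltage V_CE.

I_C ≈ 0.58 mA, V_CE ≈ 7.5 V

Thevenize the base divider: V_Th = V_CC·R_2/(R_1+R_2) = 13×3.3/30.3 = 1.42 V, R_Th = R_1‖R_2 = 2.94 kΩ.
Base-emitter loop: V_Th = I_B·R_Th + V_BE + (β+1)I_B·R_E, so I_B = (1.42 − 0.7) / (2.94 + 151×1.2) = 0.00389 mA.
I_C = β·I_B = 150×0.00389 = 0.583 mA, and I_E = (β+1)I_B = 0.587 mA.
V_CE = V_CC − I_C·R_C − I_E·R_E = 13 − 0.583×8.2 − 0.587×1.2 = 7.51 V.
V_CE = 7.51 V > 0.2 V confirms active-region operation.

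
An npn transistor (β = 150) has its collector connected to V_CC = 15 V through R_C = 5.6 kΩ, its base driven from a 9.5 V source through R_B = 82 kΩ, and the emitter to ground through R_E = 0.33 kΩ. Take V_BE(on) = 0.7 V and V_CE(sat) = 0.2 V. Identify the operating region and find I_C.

Assume active: I_B = (9.5 − 0.7)/(82 + 151×0.33) = 0.0668 mA, I_C = β·I_B = 10 mA.
Then V_CE = 15 − 10×5.6 − 10.1×0.33 = -44.4 V < 0.2 V — the active assumption fails.
Re-solve with V_CE = 0.2 V. KCL at the emitter: V_E/R_E = (V_BB−0.7−V_E)/R_B + (V_CC−0.2−V_E)/R_C, giving V_E = 0.854 V.
I_C = (V_CC − 0.2 − V_E)/R_C = (14.8 − 0.854)/5.6 = 2.49 mA.
Check: I_B = (8.8 − 0.854)/82 = 0.0969 mA, and β·I_B = 14.5 mA > I_C, confirming saturation.

saturation; I_C ≈ 2.5 mA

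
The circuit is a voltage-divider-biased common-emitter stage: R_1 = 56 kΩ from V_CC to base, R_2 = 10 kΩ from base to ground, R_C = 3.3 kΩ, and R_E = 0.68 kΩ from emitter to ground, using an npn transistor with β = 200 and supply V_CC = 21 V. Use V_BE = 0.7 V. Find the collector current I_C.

Thevenize the base divider: V_Th = V_CC·R_2/(R_1+R_2) = 21×10/66 = 3.18 V, R_Th = R_1‖R_2 = 8.48 kΩ.
Base-emitter loop: V_Th = I_B·R_Th + V_BE + (β+1)I_B·R_E, so I_B = (3.18 − 0.7) / (8.48 + 201×0.68) = 0.0171 mA.
I_C = β·I_B = 200×0.0171 = 3.42 mA, and I_E = (β+1)I_B = 3.44 mA.
V_CE = V_CC − I_C·R_C − I_E·R_E = 21 − 3.42×3.3 − 3.44×0.68 = 7.38 V.
V_CE = 7.38 V > 0.2 V confirms active-region operation.

I_C ≈ 3.4 mA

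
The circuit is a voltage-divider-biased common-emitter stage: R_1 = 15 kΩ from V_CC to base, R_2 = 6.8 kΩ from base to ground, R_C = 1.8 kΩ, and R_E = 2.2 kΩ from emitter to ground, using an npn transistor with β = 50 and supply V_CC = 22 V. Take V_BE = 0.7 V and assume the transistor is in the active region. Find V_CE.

V_CE ≈ 11 V

Thevenize the base divider: V_Th = V_CC·R_2/(R_1+R_2) = 22×6.8/21.8 = 6.86 V, R_Th = R_1‖R_2 = 4.68 kΩ.
Base-emitter loop: V_Th = I_B·R_Th + V_BE + (β+1)I_B·R_E, so I_B = (6.86 − 0.7) / (4.68 + 51×2.2) = 0.0527 mA.
I_C = β·I_B = 50×0.0527 = 2.64 mA, and I_E = (β+1)I_B = 2.69 mA.
V_CE = V_CC − I_C·R_C − I_E·R_E = 22 − 2.64×1.8 − 2.69×2.2 = 11.3 V.
V_CE = 11.3 V > 0.2 V confirms active-region operation.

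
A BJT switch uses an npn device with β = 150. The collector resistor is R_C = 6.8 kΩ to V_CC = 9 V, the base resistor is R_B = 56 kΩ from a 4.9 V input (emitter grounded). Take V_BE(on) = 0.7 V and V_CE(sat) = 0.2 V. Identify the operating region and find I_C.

Assume active: I_B = (4.9 − 0.7)/56 = 0.075 mA, giving I_C = β·I_B = 11.2 mA.
But then V_CE = 9 − 11.2×6.8 = -67.5 V < V_CE(sat) = 0.2 V — impossible in the active region.
So the transistor is saturated. With V_CE = 0.2 V, I_C = (V_CC − 0.2)/R_C = 8.8/6.8 = 1.29 mA.
Check: β·I_B = 11.2 mA > I_C = 1.29 mA, confirming saturation.

saturation; I_C ≈ 1.3 mA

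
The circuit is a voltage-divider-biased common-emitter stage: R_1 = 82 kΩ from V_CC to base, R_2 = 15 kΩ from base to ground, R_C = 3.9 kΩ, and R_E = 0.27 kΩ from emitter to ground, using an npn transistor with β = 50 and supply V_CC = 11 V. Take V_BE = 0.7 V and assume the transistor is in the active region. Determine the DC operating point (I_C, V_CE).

Thevenize the base divider: V_Th = V_CC·R_2/(R_1+R_2) = 11×15/97 = 1.7 V, R_Th = R_1‖R_2 = 12.7 kΩ.
Base-emitter loop: V_Th = I_B·R_Th + V_BE + (β+1)I_B·R_E, so I_B = (1.7 − 0.7) / (12.7 + 51×0.27) = 0.0378 mA.
I_C = β·I_B = 50×0.0378 = 1.89 mA, and I_E = (β+1)I_B = 1.93 mA.
V_CE = V_CC − I_C·R_C − I_E·R_E = 11 − 1.89×3.9 − 1.93×0.27 = 3.1 V.
V_CE = 3.1 V > 0.2 V confirms active-region operation.

I_C ≈ 1.9 mA, V_CE ≈ 3.1 V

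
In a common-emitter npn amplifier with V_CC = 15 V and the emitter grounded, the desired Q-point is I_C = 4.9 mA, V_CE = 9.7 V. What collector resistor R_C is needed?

Collector loop: V_CC = I_C·R_C + V_CE.
R_C = (V_CC − V_CE)/I_C = (15 − 9.7)/4.9 = 1.08 kΩ.

R_C ≈ 1.1 kΩ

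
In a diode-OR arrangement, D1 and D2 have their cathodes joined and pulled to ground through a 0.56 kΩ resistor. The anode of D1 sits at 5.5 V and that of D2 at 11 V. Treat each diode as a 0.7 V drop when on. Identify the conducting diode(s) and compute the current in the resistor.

Assume both conduct. Then node N would need to be at both 5.5−0.7 = 4.8 V and 11−0.7 = 10.3 V, which is impossible.
Assume only D2 conducts: V_N = 11 − 0.7 = 10.3 V, so I_R = 10.3/0.56 = 18.4 mA.
Check D1: its anode-to-cathode voltage is 5.5 − 10.3 = -4.8 V < 0.7 V, so it is off. The assumption is consistent.

Only D2 conducts; I_R ≈ 18 mA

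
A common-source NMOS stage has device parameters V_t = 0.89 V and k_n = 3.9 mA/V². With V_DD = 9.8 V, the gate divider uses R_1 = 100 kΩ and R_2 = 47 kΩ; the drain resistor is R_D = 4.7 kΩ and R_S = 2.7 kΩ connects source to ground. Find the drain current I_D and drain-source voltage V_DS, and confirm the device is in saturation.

V_G = V_DD·R_2/(R_1+R_2) = 9.8×47/147 = 3.13 V.
Assume saturation: I_D = (k_n/2)(V_GS − V_t)² with V_GS = V_G − I_D·R_S = 3.13 − 2.7·I_D.
Substituting gives 14.2·I_D² − 24.6·I_D + 9.81 = 0, with roots I_D = 0.622 or 1.11 mA.
The root I_D = 1.11 mA gives V_GS = 0.135 V ≤ V_t, so take I_D = 0.622 mA.
Then V_GS = 1.45 V and V_DS = V_DD − I_D(R_D+R_S) = 9.8 − 0.622×7.4 = 5.2 V.
Saturation requires V_DS ≥ V_GS − V_t = 0.565 V; 5.2 ≥ 0.565 ✓.

I_D ≈ 0.62 mA, V_DS ≈ 5.2 V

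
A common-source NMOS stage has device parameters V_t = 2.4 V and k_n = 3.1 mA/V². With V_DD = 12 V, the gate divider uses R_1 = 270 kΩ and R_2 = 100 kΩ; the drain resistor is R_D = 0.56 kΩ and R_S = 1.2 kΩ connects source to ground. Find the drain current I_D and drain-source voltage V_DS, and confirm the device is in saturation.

I_D ≈ 0.32 mA, V_DS ≈ 11 V

V_G = V_DD·R_2/(R_1+R_2) = 12×100/370 = 3.24 V.
Assume saturation: I_D = (k_n/2)(V_GS − V_t)² with V_GS = V_G − I_D·R_S = 3.24 − 1.2·I_D.
Substituting gives 2.23·I_D² − 4.14·I_D + 1.1 = 0, with roots I_D = 0.323 or 1.53 mA.
The root I_D = 1.53 mA gives V_GS = 1.41 V ≤ V_t, so take I_D = 0.323 mA.
Then V_GS = 2.86 V and V_DS = V_DD − I_D(R_D+R_S) = 12 − 0.323×1.76 = 11.4 V.
Saturation requires V_DS ≥ V_GS − V_t = 0.456 V; 11.4 ≥ 0.456 ✓.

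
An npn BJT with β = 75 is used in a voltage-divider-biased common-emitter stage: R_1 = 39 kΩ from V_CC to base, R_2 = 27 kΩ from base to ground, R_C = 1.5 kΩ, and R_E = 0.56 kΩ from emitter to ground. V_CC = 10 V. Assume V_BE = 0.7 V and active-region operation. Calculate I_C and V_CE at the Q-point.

Thevenize the base divider: V_Th = V_CC·R_2/(R_1+R_2) = 10×27/66 = 4.09 V, R_Th = R_1‖R_2 = 16 kΩ.
Base-emitter loop: V_Th = I_B·R_Th + V_BE + (β+1)I_B·R_E, so I_B = (4.09 − 0.7) / (16 + 76×0.56) = 0.0579 mA.
I_C = β·I_B = 75×0.0579 = 4.35 mA, and I_E = (β+1)I_B = 4.4 mA.
V_CE = V_CC − I_C·R_C − I_E·R_E = 10 − 4.35×1.5 − 4.4×0.56 = 1.01 V.
V_CE = 1.01 V > 0.2 V confirms active-region operation.

I_C ≈ 4.3 mA, V_CE ≈ 1 V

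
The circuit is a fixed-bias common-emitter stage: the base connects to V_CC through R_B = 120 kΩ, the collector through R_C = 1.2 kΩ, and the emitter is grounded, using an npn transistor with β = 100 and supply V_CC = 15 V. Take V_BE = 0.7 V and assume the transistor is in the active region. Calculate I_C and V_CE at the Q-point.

Base loop: V_CC = I_B·R_B + V_BE, so I_B = (15 − 0.7)/120 kΩ = 0.119 mA.
In the active region I_C = β·I_B = 100 × 0.119 = 11.9 mA.
Collector loop: V_CE = V_CC − I_C·R_C = 15 − 11.9×1.2 = 0.7 V.
Since V_CE = 0.7 V > V_CE(sat) ≈ 0.2 V, the transistor is in the active region as assumed.

I_C ≈ 12 mA, V_CE ≈ 0.7 V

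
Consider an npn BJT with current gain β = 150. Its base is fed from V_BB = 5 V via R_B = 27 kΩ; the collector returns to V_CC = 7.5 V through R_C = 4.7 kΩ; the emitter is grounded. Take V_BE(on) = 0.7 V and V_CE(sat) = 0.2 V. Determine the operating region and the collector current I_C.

saturation; I_C ≈ 1.6 mA

Assume active: I_B = (5 − 0.7)/27 = 0.159 mA, giving I_C = β·I_B = 23.9 mA.
But then V_CE = 7.5 − 23.9×4.7 = -105 V < V_CE(sat) = 0.2 V — impossible in the active region.
So the transistor is saturated. With V_CE = 0.2 V, I_C = (V_CC − 0.2)/R_C = 7.3/4.7 = 1.55 mA.
Check: β·I_B = 23.9 mA > I_C = 1.55 mA, confirming saturation.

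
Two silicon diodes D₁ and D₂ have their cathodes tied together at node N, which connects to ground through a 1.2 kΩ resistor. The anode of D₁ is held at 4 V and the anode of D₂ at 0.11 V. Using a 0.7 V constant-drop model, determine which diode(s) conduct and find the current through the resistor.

Only D₁ conducts; I_R ≈ 2.8 mA

Assume both conduct. Then node N would need to be at both 4−0.7 = 3.3 V and 0.11−0.7 = -0.59 V, which is impossible.
Assume only D₁ conducts: V_N = 4 − 0.7 = 3.3 V, so I_R = 3.3/1.2 = 2.75 mA.
Check D₂: its anode-to-cathode voltage is 0.11 − 3.3 = -3.19 V < 0.7 V, so it is off. The assumption is consistent.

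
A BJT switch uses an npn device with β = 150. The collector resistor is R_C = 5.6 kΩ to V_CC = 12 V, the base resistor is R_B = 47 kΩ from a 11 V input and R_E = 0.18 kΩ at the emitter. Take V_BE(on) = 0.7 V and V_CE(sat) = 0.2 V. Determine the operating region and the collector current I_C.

saturation; I_C ≈ 2 mA

Assume active: I_B = (11 − 0.7)/(47 + 151×0.18) = 0.139 mA, I_C = β·I_B = 20.8 mA.
Then V_CE = 12 − 20.8×5.6 − 21×0.18 = -108 V < 0.2 V — the active assumption fails.
Re-solve with V_CE = 0.2 V. KCL at the emitter: V_E/R_E = (V_BB−0.7−V_E)/R_B + (V_CC−0.2−V_E)/R_C, giving V_E = 0.404 V.
I_C = (V_CC − 0.2 − V_E)/R_C = (11.8 − 0.404)/5.6 = 2.03 mA.
Check: I_B = (10.3 − 0.404)/47 = 0.211 mA, and β·I_B = 31.6 mA > I_C, confirming saturation.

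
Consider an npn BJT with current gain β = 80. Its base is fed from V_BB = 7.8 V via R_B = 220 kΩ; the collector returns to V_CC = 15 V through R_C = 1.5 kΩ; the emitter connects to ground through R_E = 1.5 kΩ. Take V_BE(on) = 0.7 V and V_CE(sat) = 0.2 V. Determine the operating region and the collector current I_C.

Assume active. Base-emitter loop: I_B = (V_BB − V_BE)/(R_B + (β+1)R_E) = (7.8 − 0.7)/(220 + 81×1.5) = 0.0208 mA.
I_C = β·I_B = 80×0.0208 = 1.66 mA.
V_CE = V_CC − I_C·R_C − I_E·R_E = 15 − 1.66×1.5 − 1.68×1.5 = 9.98 V > V_CE(sat), so the active-region assumption holds.

active; I_C ≈ 1.7 mA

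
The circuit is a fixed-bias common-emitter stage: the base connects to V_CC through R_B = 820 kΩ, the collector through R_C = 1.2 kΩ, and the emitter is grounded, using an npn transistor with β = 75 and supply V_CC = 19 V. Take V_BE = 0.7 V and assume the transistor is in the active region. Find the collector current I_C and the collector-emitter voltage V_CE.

I_C ≈ 1.7 mA, V_CE ≈ 17 V

Base loop: V_CC = I_B·R_B + V_BE, so I_B = (19 − 0.7)/820 kΩ = 0.0223 mA.
In the active region I_C = β·I_B = 75 × 0.0223 = 1.67 mA.
Collector loop: V_CE = V_CC − I_C·R_C = 19 − 1.67×1.2 = 17 V.
Since V_CE = 17 V > V_CE(sat) ≈ 0.2 V, the transistor is in the active region as assumed.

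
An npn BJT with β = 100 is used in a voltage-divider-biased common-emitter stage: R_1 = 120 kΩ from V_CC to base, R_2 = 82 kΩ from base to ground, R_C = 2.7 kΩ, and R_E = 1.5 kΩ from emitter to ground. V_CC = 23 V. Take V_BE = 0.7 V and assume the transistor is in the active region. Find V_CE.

V_CE ≈ 4.8 V

Thevenize the base divider: V_Th = V_CC·R_2/(R_1+R_2) = 23×82/202 = 9.34 V, R_Th = R_1‖R_2 = 48.7 kΩ.
Base-emitter loop: V_Th = I_B·R_Th + V_BE + (β+1)I_B·R_E, so I_B = (9.34 − 0.7) / (48.7 + 101×1.5) = 0.0431 mA.
I_C = β·I_B = 100×0.0431 = 4.31 mA, and I_E = (β+1)I_B = 4.36 mA.
V_CE = V_CC − I_C·R_C − I_E·R_E = 23 − 4.31×2.7 − 4.36×1.5 = 4.82 V.
V_CE = 4.82 V > 0.2 V confirms active-region operation.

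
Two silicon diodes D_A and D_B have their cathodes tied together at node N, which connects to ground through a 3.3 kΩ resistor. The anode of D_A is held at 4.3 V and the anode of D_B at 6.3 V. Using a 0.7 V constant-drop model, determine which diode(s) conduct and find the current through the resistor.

Only D_B conducts; I_R ≈ 1.7 mA

Assume both conduct. Then node N would need to be at both 4.3−0.7 = 3.6 V and 6.3−0.7 = 5.6 V, which is impossible.
Assume only D_B conducts: V_N = 6.3 − 0.7 = 5.6 V, so I_R = 5.6/3.3 = 1.7 mA.
Check D_A: its anode-to-cathode voltage is 4.3 − 5.6 = -1.3 V < 0.7 V, so it is off. The assumption is consistent.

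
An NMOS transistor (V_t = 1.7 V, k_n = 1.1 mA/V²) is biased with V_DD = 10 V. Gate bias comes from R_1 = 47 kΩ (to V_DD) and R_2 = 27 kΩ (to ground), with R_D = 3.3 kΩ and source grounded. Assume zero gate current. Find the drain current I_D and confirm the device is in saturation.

V_G = V_DD·R_2/(R_1+R_2) = 10×27/74 = 3.65 V. With the source grounded, V_GS = V_G = 3.65 V.
Assume saturation: I_D = (k_n/2)(V_GS − V_t)² = (1.1/2)×(3.65 − 1.7)² = 0.55×1.95² = 2.09 mA.
V_DS = V_DD − I_D·R_D = 10 − 2.09×3.3 = 3.11 V.
Saturation requires V_DS ≥ V_GS − V_t = 1.95 V; 3.11 ≥ 1.95 ✓.

I_D ≈ 2.1 mA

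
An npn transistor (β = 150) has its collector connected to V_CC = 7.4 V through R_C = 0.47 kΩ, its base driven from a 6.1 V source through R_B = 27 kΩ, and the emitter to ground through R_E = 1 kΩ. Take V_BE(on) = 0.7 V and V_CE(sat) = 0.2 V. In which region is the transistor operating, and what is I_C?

active; I_C ≈ 4.6 mA

Assume active. Base-emitter loop: I_B = (V_BB − V_BE)/(R_B + (β+1)R_E) = (6.1 − 0.7)/(27 + 151×1) = 0.0303 mA.
I_C = β·I_B = 150×0.0303 = 4.55 mA.
V_CE = V_CC − I_C·R_C − I_E·R_E = 7.4 − 4.55×0.47 − 4.58×1 = 0.68 V > V_CE(sat), so the active-region assumption holds.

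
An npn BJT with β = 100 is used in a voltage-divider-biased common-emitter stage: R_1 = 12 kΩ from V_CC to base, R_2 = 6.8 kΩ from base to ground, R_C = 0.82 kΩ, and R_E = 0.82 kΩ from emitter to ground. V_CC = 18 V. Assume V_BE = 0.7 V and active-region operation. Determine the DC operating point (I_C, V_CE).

I_C ≈ 6.7 mA, V_CE ≈ 7 V

Thevenize the base divider: V_Th = V_CC·R_2/(R_1+R_2) = 18×6.8/18.8 = 6.51 V, R_Th = R_1‖R_2 = 4.34 kΩ.
Base-emitter loop: V_Th = I_B·R_Th + V_BE + (β+1)I_B·R_E, so I_B = (6.51 − 0.7) / (4.34 + 101×0.82) = 0.0667 mA.
I_C = β·I_B = 100×0.0667 = 6.67 mA, and I_E = (β+1)I_B = 6.73 mA.
V_CE = V_CC − I_C·R_C − I_E·R_E = 18 − 6.67×0.82 − 6.73×0.82 = 7.01 V.
V_CE = 7.01 V > 0.2 V confirms active-region operation.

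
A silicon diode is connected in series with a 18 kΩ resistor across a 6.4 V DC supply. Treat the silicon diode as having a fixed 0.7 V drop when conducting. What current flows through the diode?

I ≈ 0.32 mA

KVL around the loop: 6.4 = V_D + I·R = 0.7 + I × 18 kΩ.
So I = (6.4 − 0.7) / 18 kΩ = 5.7 / 18 = 0.317 mA.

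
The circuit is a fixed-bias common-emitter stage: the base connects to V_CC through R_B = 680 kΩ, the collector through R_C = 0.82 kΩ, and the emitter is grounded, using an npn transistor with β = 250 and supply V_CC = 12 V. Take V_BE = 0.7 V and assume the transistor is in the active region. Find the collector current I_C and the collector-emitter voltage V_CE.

I_C ≈ 4.2 mA, V_CE ≈ 8.6 V

Base loop: V_CC = I_B·R_B + V_BE, so I_B = (12 − 0.7)/680 kΩ = 0.0166 mA.
In the active region I_C = β·I_B = 250 × 0.0166 = 4.15 mA.
Collector loop: V_CE = V_CC − I_C·R_C = 12 − 4.15×0.82 = 8.59 V.
Since V_CE = 8.59 V > V_CE(sat) ≈ 0.2 V, the transistor is in the active region as assumed.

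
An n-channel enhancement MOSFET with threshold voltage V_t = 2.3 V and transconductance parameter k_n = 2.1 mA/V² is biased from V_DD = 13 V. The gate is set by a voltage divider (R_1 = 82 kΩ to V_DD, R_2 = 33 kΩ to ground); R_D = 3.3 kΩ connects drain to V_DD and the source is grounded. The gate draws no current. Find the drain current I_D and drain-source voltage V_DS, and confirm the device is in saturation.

V_G = V_DD·R_2/(R_1+R_2) = 13×33/115 = 3.73 V. With the source grounded, V_GS = V_G = 3.73 V.
Assume saturation: I_D = (k_n/2)(V_GS − V_t)² = (2.1/2)×(3.73 − 2.3)² = 1.05×1.43² = 2.15 mA.
V_DS = V_DD − I_D·R_D = 13 − 2.15×3.3 = 5.91 V.
Saturation requires V_DS ≥ V_GS − V_t = 1.43 V; 5.91 ≥ 1.43 ✓.

I_D ≈ 2.1 mA, V_DS ≈ 5.9 V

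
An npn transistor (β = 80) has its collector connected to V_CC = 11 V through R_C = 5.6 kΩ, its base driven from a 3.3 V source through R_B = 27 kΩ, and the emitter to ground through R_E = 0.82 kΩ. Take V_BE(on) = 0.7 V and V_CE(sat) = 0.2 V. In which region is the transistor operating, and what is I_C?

saturation; I_C ≈ 1.7 mA

Assume active: I_B = (3.3 − 0.7)/(27 + 81×0.82) = 0.0278 mA, I_C = β·I_B = 2.23 mA.
Then V_CE = 11 − 2.23×5.6 − 2.25×0.82 = -3.32 V < 0.2 V — the active assumption fails.
Re-solve with V_CE = 0.2 V. KCL at the emitter: V_E/R_E = (V_BB−0.7−V_E)/R_B + (V_CC−0.2−V_E)/R_C, giving V_E = 1.41 V.
I_C = (V_CC − 0.2 − V_E)/R_C = (10.8 − 1.41)/5.6 = 1.68 mA.
Check: I_B = (2.6 − 1.41)/27 = 0.044 mA, and β·I_B = 3.52 mA > I_C, confirming saturation.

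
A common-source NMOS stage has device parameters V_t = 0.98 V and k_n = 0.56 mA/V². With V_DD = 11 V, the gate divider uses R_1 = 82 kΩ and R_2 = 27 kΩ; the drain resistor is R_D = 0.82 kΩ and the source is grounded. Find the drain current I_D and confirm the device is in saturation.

V_G = V_DD·R_2/(R_1+R_2) = 11×27/109 = 2.72 V. With the source grounded, V_GS = V_G = 2.72 V.
Assume saturation: I_D = (k_n/2)(V_GS − V_t)² = (0.56/2)×(2.72 − 0.98)² = 0.28×1.74² = 0.852 mA.
V_DS = V_DD − I_D·R_D = 11 − 0.852×0.82 = 10.3 V.
Saturation requires V_DS ≥ V_GS − V_t = 1.74 V; 10.3 ≥ 1.74 ✓.

I_D ≈ 0.85 mA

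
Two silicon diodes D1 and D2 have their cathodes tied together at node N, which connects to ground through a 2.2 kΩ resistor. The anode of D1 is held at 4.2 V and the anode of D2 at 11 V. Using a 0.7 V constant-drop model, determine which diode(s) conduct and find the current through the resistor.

Assume both conduct. Then node N would need to be at both 4.2−0.7 = 3.5 V and 11−0.7 = 10.3 V, which is impossible.
Assume only D2 conducts: V_N = 11 − 0.7 = 10.3 V, so I_R = 10.3/2.2 = 4.68 mA.
Check D1: its anode-to-cathode voltage is 4.2 − 10.3 = -6.1 V < 0.7 V, so it is off. The assumption is consistent.

Only D2 conducts; I_R ≈ 4.7 mA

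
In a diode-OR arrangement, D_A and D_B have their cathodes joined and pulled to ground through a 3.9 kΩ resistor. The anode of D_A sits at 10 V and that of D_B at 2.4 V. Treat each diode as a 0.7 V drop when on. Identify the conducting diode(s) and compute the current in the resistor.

Only D_A conducts; I_R ≈ 2.4 mA

Assume both conduct. Then node N would need to be at both 10−0.7 = 9.3 V and 2.4−0.7 = 1.7 V, which is impossible.
Assume only D_A conducts: V_N = 10 − 0.7 = 9.3 V, so I_R = 9.3/3.9 = 2.38 mA.
Check D_B: its anode-to-cathode voltage is 2.4 − 9.3 = -6.9 V < 0.7 V, so it is off. The assumption is consistent.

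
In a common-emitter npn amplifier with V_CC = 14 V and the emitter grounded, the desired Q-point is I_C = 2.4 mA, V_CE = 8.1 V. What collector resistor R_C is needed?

Collector loop: V_CC = I_C·R_C + V_CE.
R_C = (V_CC − V_CE)/I_C = (14 − 8.1)/2.4 = 2.46 kΩ.

R_C ≈ 2.5 kΩ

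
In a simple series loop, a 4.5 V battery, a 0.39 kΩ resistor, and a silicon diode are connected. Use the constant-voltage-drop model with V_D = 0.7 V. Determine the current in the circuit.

I ≈ 9.7 mA

KVL around the loop: 4.5 = V_D + I·R = 0.7 + I × 0.39 kΩ.
So I = (4.5 − 0.7) / 0.39 kΩ = 3.8 / 0.39 = 9.74 mA.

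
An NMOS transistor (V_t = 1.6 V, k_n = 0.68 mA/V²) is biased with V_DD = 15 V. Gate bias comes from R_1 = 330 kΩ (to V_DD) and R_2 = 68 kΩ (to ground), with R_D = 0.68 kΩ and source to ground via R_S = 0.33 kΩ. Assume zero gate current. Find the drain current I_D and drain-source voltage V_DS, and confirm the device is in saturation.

V_G = V_DD·R_2/(R_1+R_2) = 15×68/398 = 2.56 V.
Assume saturation: I_D = (k_n/2)(V_GS − V_t)² with V_GS = V_G − I_D·R_S = 2.56 − 0.33·I_D.
Substituting gives 0.037·I_D² − 1.22·I_D + 0.315 = 0, with roots I_D = 0.261 or 32.6 mA.
The root I_D = 32.6 mA gives V_GS = -8.19 V ≤ V_t, so take I_D = 0.261 mA.
Then V_GS = 2.48 V and V_DS = V_DD − I_D(R_D+R_S) = 15 − 0.261×1.01 = 14.7 V.
Saturation requires V_DS ≥ V_GS − V_t = 0.877 V; 14.7 ≥ 0.877 ✓.

I_D ≈ 0.26 mA, V_DS ≈ 15 V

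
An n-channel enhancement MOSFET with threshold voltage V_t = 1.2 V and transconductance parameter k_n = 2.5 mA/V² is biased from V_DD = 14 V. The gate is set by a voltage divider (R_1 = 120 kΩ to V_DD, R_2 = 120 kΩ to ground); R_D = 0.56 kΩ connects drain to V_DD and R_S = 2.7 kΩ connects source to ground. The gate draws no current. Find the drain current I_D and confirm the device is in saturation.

I_D ≈ 1.7 mA

V_G = V_DD·R_2/(R_1+R_2) = 14×120/240 = 7 V.
Assume saturation: I_D = (k_n/2)(V_GS − V_t)² with V_GS = V_G − I_D·R_S = 7 − 2.7·I_D.
Substituting gives 9.11·I_D² − 40.2·I_D + 42 = 0, with roots I_D = 1.71 or 2.69 mA.
The root I_D = 2.69 mA gives V_GS = -0.267 V ≤ V_t, so take I_D = 1.71 mA.
Then V_GS = 2.37 V and V_DS = V_DD − I_D(R_D+R_S) = 14 − 1.71×3.26 = 8.41 V.
Saturation requires V_DS ≥ V_GS − V_t = 1.17 V; 8.41 ≥ 1.17 ✓.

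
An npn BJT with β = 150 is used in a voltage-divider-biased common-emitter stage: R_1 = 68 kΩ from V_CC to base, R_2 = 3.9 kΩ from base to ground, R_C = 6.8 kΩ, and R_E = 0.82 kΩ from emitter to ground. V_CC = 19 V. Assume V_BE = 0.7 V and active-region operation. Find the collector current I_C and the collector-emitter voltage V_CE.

I_C ≈ 0.39 mA, V_CE ≈ 16 V

Thevenize the base divider: V_Th = V_CC·R_2/(R_1+R_2) = 19×3.9/71.9 = 1.03 V, R_Th = R_1‖R_2 = 3.69 kΩ.
Base-emitter loop: V_Th = I_B·R_Th + V_BE + (β+1)I_B·R_E, so I_B = (1.03 − 0.7) / (3.69 + 151×0.82) = 0.00259 mA.
I_C = β·I_B = 150×0.00259 = 0.389 mA, and I_E = (β+1)I_B = 0.392 mA.
V_CE = V_CC − I_C·R_C − I_E·R_E = 19 − 0.389×6.8 − 0.392×0.82 = 16 V.
V_CE = 16 V > 0.2 V confirms active-region operation.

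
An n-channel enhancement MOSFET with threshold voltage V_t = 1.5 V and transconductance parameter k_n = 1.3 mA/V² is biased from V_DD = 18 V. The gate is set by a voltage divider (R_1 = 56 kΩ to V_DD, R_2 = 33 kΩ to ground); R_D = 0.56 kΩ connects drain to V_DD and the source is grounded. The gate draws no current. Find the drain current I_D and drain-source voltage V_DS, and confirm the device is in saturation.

I_D ≈ 17 mA, V_DS ≈ 8.3 V

V_G = V_DD·R_2/(R_1+R_2) = 18×33/89 = 6.67 V. With the source grounded, V_GS = V_G = 6.67 V.
Assume saturation: I_D = (k_n/2)(V_GS − V_t)² = (1.3/2)×(6.67 − 1.5)² = 0.65×5.17² = 17.4 mA.
V_DS = V_DD − I_D·R_D = 18 − 17.4×0.56 = 8.26 V.
Saturation requires V_DS ≥ V_GS − V_t = 5.17 V; 8.26 ≥ 5.17 ✓.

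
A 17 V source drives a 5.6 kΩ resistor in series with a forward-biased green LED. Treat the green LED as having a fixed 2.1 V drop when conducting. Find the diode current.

KVL around the loop: 17 = V_D + I·R = 2.1 + I × 5.6 kΩ.
So I = (17 − 2.1) / 5.6 kΩ = 14.9 / 5.6 = 2.66 mA.

I ≈ 2.7 mA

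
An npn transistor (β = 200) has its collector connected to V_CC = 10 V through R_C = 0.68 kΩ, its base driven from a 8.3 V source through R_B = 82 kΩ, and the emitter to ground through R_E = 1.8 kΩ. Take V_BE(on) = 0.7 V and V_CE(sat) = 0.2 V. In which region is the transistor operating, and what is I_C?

active; I_C ≈ 3.4 mA

Assume active. Base-emitter loop: I_B = (V_BB − V_BE)/(R_B + (β+1)R_E) = (8.3 − 0.7)/(82 + 201×1.8) = 0.0171 mA.
I_C = β·I_B = 200×0.0171 = 3.42 mA.
V_CE = V_CC − I_C·R_C − I_E·R_E = 10 − 3.42×0.68 − 3.44×1.8 = 1.48 V > V_CE(sat), so the active-region assumption holds.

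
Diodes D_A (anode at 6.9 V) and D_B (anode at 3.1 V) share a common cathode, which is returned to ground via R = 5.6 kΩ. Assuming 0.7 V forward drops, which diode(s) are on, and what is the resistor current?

Only D_A conducts; I_R ≈ 1.1 mA

Assume both conduct. Then node N would need to be at both 6.9−0.7 = 6.2 V and 3.1−0.7 = 2.4 V, which is impossible.
Assume only D_A conducts: V_N = 6.9 − 0.7 = 6.2 V, so I_R = 6.2/5.6 = 1.11 mA.
Check D_B: its anode-to-cathode voltage is 3.1 − 6.2 = -3.1 V < 0.7 V, so it is off. The assumption is consistent.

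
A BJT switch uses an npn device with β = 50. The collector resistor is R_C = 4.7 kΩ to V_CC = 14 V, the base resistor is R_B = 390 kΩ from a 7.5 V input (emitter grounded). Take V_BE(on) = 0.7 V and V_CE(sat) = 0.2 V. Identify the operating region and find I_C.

Assume active. Base-emitter loop: I_B = (V_BB − V_BE)/R_B = (7.5 − 0.7)/390 = 0.0174 mA.
I_C = β·I_B = 50×0.0174 = 0.872 mA.
V_CE = V_CC − I_C·R_C = 14 − 0.872×4.7 = 9.9 V > V_CE(sat), so the active-region assumption holds.

active; I_C ≈ 0.87 mA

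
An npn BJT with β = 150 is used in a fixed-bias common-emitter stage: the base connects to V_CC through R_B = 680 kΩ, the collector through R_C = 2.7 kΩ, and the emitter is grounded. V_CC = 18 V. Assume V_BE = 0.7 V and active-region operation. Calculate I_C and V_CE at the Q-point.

Base loop: V_CC = I_B·R_B + V_BE, so I_B = (18 − 0.7)/680 kΩ = 0.0254 mA.
In the active region I_C = β·I_B = 150 × 0.0254 = 3.82 mA.
Collector loop: V_CE = V_CC − I_C·R_C = 18 − 3.82×2.7 = 7.7 V.
Since V_CE = 7.7 V > V_CE(sat) ≈ 0.2 V, the transistor is in the active region as assumed.

I_C ≈ 3.8 mA, V_CE ≈ 7.7 V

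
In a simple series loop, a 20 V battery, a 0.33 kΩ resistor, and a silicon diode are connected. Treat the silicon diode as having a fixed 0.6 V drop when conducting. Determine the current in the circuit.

KVL around the loop: 20 = V_D + I·R = 0.6 + I × 0.33 kΩ.
So I = (20 − 0.6) / 0.33 kΩ = 19.4 / 0.33 = 58.8 mA.

I ≈ 59 mA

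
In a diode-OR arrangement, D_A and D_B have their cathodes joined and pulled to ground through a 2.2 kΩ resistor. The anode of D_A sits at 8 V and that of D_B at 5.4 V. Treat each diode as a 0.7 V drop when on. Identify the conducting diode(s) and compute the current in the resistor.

Only D_A conducts; I_R ≈ 3.3 mA

Assume both conduct. Then node N would need to be at both 8−0.7 = 7.3 V and 5.4−0.7 = 4.7 V, which is impossible.
Assume only D_A conducts: V_N = 8 − 0.7 = 7.3 V, so I_R = 7.3/2.2 = 3.32 mA.
Check D_B: its anode-to-cathode voltage is 5.4 − 7.3 = -1.9 V < 0.7 V, so it is off. The assumption is consistent.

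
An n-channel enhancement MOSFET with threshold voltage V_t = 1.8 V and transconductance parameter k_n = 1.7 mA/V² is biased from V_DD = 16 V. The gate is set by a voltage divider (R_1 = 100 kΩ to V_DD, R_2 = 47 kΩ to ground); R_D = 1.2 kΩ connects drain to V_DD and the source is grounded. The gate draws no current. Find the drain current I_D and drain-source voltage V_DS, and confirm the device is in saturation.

I_D ≈ 9.3 mA, V_DS ≈ 4.8 V

V_G = V_DD·R_2/(R_1+R_2) = 16×47/147 = 5.12 V. With the source grounded, V_GS = V_G = 5.12 V.
Assume saturation: I_D = (k_n/2)(V_GS − V_t)² = (1.7/2)×(5.12 − 1.8)² = 0.85×3.32² = 9.34 mA.
V_DS = V_DD − I_D·R_D = 16 − 9.34×1.2 = 4.79 V.
Saturation requires V_DS ≥ V_GS − V_t = 3.32 V; 4.79 ≥ 3.32 ✓.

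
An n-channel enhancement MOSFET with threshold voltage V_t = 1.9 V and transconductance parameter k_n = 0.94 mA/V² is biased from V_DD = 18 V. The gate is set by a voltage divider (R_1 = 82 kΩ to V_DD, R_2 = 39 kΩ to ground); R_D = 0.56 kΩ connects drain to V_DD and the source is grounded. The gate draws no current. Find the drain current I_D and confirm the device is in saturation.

V_G = V_DD·R_2/(R_1+R_2) = 18×39/121 = 5.8 V. With the source grounded, V_GS = V_G = 5.8 V.
Assume saturation: I_D = (k_n/2)(V_GS − V_t)² = (0.94/2)×(5.8 − 1.9)² = 0.47×3.9² = 7.15 mA.
V_DS = V_DD − I_D·R_D = 18 − 7.15×0.56 = 14 V.
Saturation requires V_DS ≥ V_GS − V_t = 3.9 V; 14 ≥ 3.9 ✓.

I_D ≈ 7.2 mA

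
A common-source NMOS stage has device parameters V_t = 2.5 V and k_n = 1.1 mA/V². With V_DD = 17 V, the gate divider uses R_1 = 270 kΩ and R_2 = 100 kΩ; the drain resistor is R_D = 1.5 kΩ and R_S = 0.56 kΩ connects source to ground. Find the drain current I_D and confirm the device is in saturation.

I_D ≈ 1.2 mA

V_G = V_DD·R_2/(R_1+R_2) = 17×100/370 = 4.59 V.
Assume saturation: I_D = (k_n/2)(V_GS − V_t)² with V_GS = V_G − I_D·R_S = 4.59 − 0.56·I_D.
Substituting gives 0.172·I_D² − 2.29·I_D + 2.41 = 0, with roots I_D = 1.15 or 12.1 mA.
The root I_D = 12.1 mA gives V_GS = -2.2 V ≤ V_t, so take I_D = 1.15 mA.
Then V_GS = 3.95 V and V_DS = V_DD − I_D(R_D+R_S) = 17 − 1.15×2.06 = 14.6 V.
Saturation requires V_DS ≥ V_GS − V_t = 1.45 V; 14.6 ≥ 1.45 ✓.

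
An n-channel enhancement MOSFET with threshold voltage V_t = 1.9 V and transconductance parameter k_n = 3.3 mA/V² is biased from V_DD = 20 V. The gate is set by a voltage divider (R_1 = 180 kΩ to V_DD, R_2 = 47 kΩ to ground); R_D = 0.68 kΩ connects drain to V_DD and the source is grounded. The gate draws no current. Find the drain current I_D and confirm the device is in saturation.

I_D ≈ 8.3 mA

V_G = V_DD·R_2/(R_1+R_2) = 20×47/227 = 4.14 V. With the source grounded, V_GS = V_G = 4.14 V.
Assume saturation: I_D = (k_n/2)(V_GS − V_t)² = (3.3/2)×(4.14 − 1.9)² = 1.65×2.24² = 8.29 mA.
V_DS = V_DD − I_D·R_D = 20 − 8.29×0.68 = 14.4 V.
Saturation requires V_DS ≥ V_GS − V_t = 2.24 V; 14.4 ≥ 2.24 ✓.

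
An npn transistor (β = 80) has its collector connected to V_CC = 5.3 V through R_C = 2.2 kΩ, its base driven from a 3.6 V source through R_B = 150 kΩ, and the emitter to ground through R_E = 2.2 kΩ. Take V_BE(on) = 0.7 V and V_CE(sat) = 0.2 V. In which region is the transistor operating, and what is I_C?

active; I_C ≈ 0.71 mA

Assume active. Base-emitter loop: I_B = (V_BB − V_BE)/(R_B + (β+1)R_E) = (3.6 − 0.7)/(150 + 81×2.2) = 0.00884 mA.
I_C = β·I_B = 80×0.00884 = 0.707 mA.
V_CE = V_CC − I_C·R_C − I_E·R_E = 5.3 − 0.707×2.2 − 0.716×2.2 = 2.17 V > V_CE(sat), so the active-region assumption holds.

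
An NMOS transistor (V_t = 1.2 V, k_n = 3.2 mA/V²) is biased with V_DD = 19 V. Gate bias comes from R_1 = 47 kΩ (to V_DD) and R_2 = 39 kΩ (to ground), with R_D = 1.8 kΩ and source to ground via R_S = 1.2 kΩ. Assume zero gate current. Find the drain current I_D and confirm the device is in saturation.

I_D ≈ 4.7 mA

V_G = V_DD·R_2/(R_1+R_2) = 19×39/86 = 8.62 V.
Assume saturation: I_D = (k_n/2)(V_GS − V_t)² with V_GS = V_G − I_D·R_S = 8.62 − 1.2·I_D.
Substituting gives 2.3·I_D² − 29.5·I_D + 88 = 0, with roots I_D = 4.75 or 8.05 mA.
The root I_D = 8.05 mA gives V_GS = -1.04 V ≤ V_t, so take I_D = 4.75 mA.
Then V_GS = 2.92 V and V_DS = V_DD − I_D(R_D+R_S) = 19 − 4.75×3 = 4.76 V.
Saturation requires V_DS ≥ V_GS − V_t = 1.72 V; 4.76 ≥ 1.72 ✓.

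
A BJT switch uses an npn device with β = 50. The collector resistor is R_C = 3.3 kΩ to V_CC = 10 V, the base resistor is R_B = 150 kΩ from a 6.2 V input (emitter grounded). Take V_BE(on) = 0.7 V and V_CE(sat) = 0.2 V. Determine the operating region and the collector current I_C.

Assume active. Base-emitter loop: I_B = (V_BB − V_BE)/R_B = (6.2 − 0.7)/150 = 0.0367 mA.
I_C = β·I_B = 50×0.0367 = 1.83 mA.
V_CE = V_CC − I_C·R_C = 10 − 1.83×3.3 = 3.95 V > V_CE(sat), so the active-region assumption holds.

active; I_C ≈ 1.8 mA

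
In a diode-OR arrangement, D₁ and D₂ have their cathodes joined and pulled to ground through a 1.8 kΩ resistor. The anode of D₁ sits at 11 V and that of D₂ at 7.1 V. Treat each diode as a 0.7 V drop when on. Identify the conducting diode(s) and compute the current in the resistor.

Only D₁ conducts; I_R ≈ 5.7 mA

Assume both conduct. Then node N would need to be at both 11−0.7 = 10.3 V and 7.1−0.7 = 6.4 V, which is impossible.
Assume only D₁ conducts: V_N = 11 − 0.7 = 10.3 V, so I_R = 10.3/1.8 = 5.72 mA.
Check D₂: its anode-to-cathode voltage is 7.1 − 10.3 = -3.2 V < 0.7 V, so it is off. The assumption is consistent.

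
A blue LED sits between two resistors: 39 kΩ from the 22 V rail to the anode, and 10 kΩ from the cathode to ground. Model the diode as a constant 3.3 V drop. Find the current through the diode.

The two resistors are in series with the diode, so KVL gives 22 = I·39 + 3.3 + I·10.
I = (22 − 3.3) / (39 + 10) kΩ = 18.7 / 49 = 0.382 mA.

I ≈ 0.38 mA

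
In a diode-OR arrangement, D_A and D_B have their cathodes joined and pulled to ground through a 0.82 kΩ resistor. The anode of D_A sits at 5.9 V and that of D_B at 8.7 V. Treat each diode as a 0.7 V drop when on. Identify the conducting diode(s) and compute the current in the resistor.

Assume both conduct. Then node N would need to be at both 5.9−0.7 = 5.2 V and 8.7−0.7 = 8 V, which is impossible.
Assume only D_B conducts: V_N = 8.7 − 0.7 = 8 V, so I_R = 8/0.82 = 9.76 mA.
Check D_A: its anode-to-cathode voltage is 5.9 − 8 = -2.1 V < 0.7 V, so it is off. The assumption is consistent.

Only D_B conducts; I_R ≈ 9.8 mA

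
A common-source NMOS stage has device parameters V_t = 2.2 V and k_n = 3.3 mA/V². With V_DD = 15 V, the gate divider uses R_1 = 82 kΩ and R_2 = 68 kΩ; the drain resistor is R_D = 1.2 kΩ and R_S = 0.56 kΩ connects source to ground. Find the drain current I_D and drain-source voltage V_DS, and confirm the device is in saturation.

V_G = V_DD·R_2/(R_1+R_2) = 15×68/150 = 6.8 V.
Assume saturation: I_D = (k_n/2)(V_GS − V_t)² with V_GS = V_G − I_D·R_S = 6.8 − 0.56·I_D.
Substituting gives 0.517·I_D² − 9.5·I_D + 34.9 = 0, with roots I_D = 5.08 or 13.3 mA.
The root I_D = 13.3 mA gives V_GS = -0.637 V ≤ V_t, so take I_D = 5.08 mA.
Then V_GS = 3.95 V and V_DS = V_DD − I_D(R_D+R_S) = 15 − 5.08×1.76 = 6.06 V.
Saturation requires V_DS ≥ V_GS − V_t = 1.75 V; 6.06 ≥ 1.75 ✓.

I_D ≈ 5.1 mA, V_DS ≈ 6.1 V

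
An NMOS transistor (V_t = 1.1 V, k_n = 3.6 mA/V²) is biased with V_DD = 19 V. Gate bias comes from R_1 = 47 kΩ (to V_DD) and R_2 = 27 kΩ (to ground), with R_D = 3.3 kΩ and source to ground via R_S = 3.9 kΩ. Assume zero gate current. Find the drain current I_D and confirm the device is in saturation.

V_G = V_DD·R_2/(R_1+R_2) = 19×27/74 = 6.93 V.
Assume saturation: I_D = (k_n/2)(V_GS − V_t)² with V_GS = V_G − I_D·R_S = 6.93 − 3.9·I_D.
Substituting gives 27.4·I_D² − 82.9·I_D + 61.2 = 0, with roots I_D = 1.28 or 1.75 mA.
The root I_D = 1.75 mA gives V_GS = 0.114 V ≤ V_t, so take I_D = 1.28 mA.
Then V_GS = 1.94 V and V_DS = V_DD − I_D(R_D+R_S) = 19 − 1.28×7.2 = 9.79 V.
Saturation requires V_DS ≥ V_GS − V_t = 0.843 V; 9.79 ≥ 0.843 ✓.

I_D ≈ 1.3 mA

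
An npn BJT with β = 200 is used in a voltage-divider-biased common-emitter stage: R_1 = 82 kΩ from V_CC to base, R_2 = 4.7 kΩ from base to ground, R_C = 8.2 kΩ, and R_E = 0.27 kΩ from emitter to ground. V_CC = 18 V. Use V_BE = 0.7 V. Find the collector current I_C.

Thevenize the base divider: V_Th = V_CC·R_2/(R_1+R_2) = 18×4.7/86.7 = 0.976 V, R_Th = R_1‖R_2 = 4.45 kΩ.
Base-emitter loop: V_Th = I_B·R_Th + V_BE + (β+1)I_B·R_E, so I_B = (0.976 − 0.7) / (4.45 + 201×0.27) = 0.0047 mA.
I_C = β·I_B = 200×0.0047 = 0.939 mA, and I_E = (β+1)I_B = 0.944 mA.
V_CE = V_CC − I_C·R_C − I_E·R_E = 18 − 0.939×8.2 − 0.944×0.27 = 10 V.
V_CE = 10 V > 0.2 V confirms active-region operation.

I_C ≈ 0.94 mA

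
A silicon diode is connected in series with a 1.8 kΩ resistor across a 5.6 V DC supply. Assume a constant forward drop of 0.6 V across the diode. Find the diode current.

KVL around the loop: 5.6 = V_D + I·R = 0.6 + I × 1.8 kΩ.
So I = (5.6 − 0.6) / 1.8 kΩ = 5 / 1.8 = 2.78 mA.

I ≈ 2.8 mA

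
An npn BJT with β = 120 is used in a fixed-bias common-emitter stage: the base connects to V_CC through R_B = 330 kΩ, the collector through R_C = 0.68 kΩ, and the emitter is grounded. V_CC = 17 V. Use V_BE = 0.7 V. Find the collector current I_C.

I_C ≈ 5.9 mA

Base loop: V_CC = I_B·R_B + V_BE, so I_B = (17 − 0.7)/330 kΩ = 0.0494 mA.
In the active region I_C = β·I_B = 120 × 0.0494 = 5.93 mA.
Collector loop: V_CE = V_CC − I_C·R_C = 17 − 5.93×0.68 = 13 V.
Since V_CE = 13 V > V_CE(sat) ≈ 0.2 V, the transistor is in the active region as assumed.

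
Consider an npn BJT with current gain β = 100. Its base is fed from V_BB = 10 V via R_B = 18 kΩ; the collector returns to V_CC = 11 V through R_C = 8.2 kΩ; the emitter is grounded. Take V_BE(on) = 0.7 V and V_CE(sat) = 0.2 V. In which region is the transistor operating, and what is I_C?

saturation; I_C ≈ 1.3 mA

Assume active: I_B = (10 − 0.7)/18 = 0.517 mA, giving I_C = β·I_B = 51.7 mA.
But then V_CE = 11 − 51.7×8.2 = -413 V < V_CE(sat) = 0.2 V — impossible in the active region.
So the transistor is saturated. With V_CE = 0.2 V, I_C = (V_CC − 0.2)/R_C = 10.8/8.2 = 1.32 mA.
Check: β·I_B = 51.7 mA > I_C = 1.32 mA, confirming saturation.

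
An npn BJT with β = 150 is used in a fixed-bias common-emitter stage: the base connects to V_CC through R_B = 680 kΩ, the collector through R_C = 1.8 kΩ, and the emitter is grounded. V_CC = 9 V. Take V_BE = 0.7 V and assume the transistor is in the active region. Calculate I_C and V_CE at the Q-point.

I_C ≈ 1.8 mA, V_CE ≈ 5.7 V

Base loop: V_CC = I_B·R_B + V_BE, so I_B = (9 − 0.7)/680 kΩ = 0.0122 mA.
In the active region I_C = β·I_B = 150 × 0.0122 = 1.83 mA.
Collector loop: V_CE = V_CC − I_C·R_C = 9 − 1.83×1.8 = 5.7 V.
Since V_CE = 5.7 V > V_CE(sat) ≈ 0.2 V, the transistor is in the active region as assumed.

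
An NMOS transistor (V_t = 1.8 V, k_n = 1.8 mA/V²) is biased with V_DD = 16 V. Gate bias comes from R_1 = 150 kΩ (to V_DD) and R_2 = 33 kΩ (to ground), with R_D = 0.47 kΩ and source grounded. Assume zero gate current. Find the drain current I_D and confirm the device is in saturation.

I_D ≈ 1.1 mA

V_G = V_DD·R_2/(R_1+R_2) = 16×33/183 = 2.89 V. With the source grounded, V_GS = V_G = 2.89 V.
Assume saturation: I_D = (k_n/2)(V_GS − V_t)² = (1.8/2)×(2.89 − 1.8)² = 0.9×1.09² = 1.06 mA.
V_DS = V_DD − I_D·R_D = 16 − 1.06×0.47 = 15.5 V.
Saturation requires V_DS ≥ V_GS − V_t = 1.09 V; 15.5 ≥ 1.09 ✓.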